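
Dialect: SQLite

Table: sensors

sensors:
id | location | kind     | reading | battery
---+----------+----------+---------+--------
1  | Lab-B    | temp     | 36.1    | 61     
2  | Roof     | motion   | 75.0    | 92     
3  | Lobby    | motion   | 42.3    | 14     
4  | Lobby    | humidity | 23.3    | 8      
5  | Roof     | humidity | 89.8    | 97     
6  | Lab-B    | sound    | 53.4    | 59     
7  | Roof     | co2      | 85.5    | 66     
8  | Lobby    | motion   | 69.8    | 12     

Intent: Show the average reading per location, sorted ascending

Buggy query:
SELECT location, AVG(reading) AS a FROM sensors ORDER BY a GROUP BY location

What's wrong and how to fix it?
Bug: ORDER BY appears before GROUP BY; SQL clause order requires GROUP BY first

Fix: Reorder: SELECT … FROM … GROUP BY … ORDER BY …

Corrected query:
SELECT location, AVG(reading) AS a FROM sensors GROUP BY location ORDER BY a

Result:
location | a        
---------+----------
Lab-B    | 44.75    
Lobby    | 45.133333
Roof     | 83.433333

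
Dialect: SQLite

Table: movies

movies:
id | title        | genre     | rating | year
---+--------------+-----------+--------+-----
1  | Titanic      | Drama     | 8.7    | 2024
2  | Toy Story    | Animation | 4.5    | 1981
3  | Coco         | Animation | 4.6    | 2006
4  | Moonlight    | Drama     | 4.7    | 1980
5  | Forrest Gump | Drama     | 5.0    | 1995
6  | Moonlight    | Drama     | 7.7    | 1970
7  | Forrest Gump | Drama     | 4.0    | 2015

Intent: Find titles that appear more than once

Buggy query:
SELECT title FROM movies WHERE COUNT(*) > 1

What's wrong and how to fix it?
Bug: WHERE can't reference COUNT(*); aggregates are computed after WHERE

Fix: GROUP BY title, then filter groups with HAVING COUNT(*) > 1

Corrected query:
SELECT title FROM movies GROUP BY title HAVING COUNT(*) > 1

Result:
title       
------------
Forrest Gump
Moonlight   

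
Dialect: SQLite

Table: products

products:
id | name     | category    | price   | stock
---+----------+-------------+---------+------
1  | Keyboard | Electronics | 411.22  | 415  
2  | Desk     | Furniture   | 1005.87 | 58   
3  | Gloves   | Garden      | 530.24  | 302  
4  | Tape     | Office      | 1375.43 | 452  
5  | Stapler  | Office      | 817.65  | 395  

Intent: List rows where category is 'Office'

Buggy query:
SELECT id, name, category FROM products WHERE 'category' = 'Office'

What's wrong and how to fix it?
Bug: Single quotes denote string literals in SQL; the column name is being compared as a constant string

Fix: Remove the quotes around the column name (or use double quotes for an identifier)

Corrected query:
SELECT id, name, category FROM products WHERE category = 'Office'

Result:
id | name    | category
---+---------+---------
4  | Tape    | Office  
5  | Stapler | Office  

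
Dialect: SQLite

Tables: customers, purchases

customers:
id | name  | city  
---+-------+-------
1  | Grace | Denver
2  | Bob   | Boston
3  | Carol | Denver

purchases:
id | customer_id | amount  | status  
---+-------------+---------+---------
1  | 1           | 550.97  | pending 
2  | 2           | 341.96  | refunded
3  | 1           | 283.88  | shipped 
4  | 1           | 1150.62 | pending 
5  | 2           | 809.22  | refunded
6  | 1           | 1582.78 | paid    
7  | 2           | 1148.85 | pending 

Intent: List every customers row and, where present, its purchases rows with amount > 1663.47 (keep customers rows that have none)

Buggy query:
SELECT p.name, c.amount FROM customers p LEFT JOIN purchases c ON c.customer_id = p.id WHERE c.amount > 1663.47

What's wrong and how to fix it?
Bug: A WHERE condition on the right-hand table after LEFT JOIN drops unmatched parents

Fix: Move the right-table condition into the ON clause so unmatched parents are kept

Corrected query:
SELECT p.name, c.amount FROM customers p LEFT JOIN purchases c ON c.customer_id = p.id AND c.amount > 1663.47

Result:
name  | amount
------+-------
Grace | NULL  
Bob   | NULL  
Carol | NULL  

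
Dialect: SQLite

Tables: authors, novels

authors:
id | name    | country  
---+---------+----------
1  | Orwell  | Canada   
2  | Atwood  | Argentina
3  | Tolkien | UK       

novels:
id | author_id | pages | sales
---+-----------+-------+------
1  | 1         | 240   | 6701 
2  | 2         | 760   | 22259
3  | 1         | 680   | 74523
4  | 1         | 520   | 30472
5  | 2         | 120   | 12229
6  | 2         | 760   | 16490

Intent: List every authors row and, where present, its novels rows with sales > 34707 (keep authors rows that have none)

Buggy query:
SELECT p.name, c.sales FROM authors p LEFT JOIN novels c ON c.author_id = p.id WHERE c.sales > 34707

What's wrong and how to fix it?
Bug: A WHERE condition on the right-hand table after LEFT JOIN drops unmatched parents

Fix: Move the right-table condition into the ON clause so unmatched parents are kept

Corrected query:
SELECT p.name, c.sales FROM authors p LEFT JOIN novels c ON c.author_id = p.id AND c.sales > 34707

Result:
name    | sales
--------+------
Orwell  | 74523
Atwood  | NULL 
Tolkien | NULL 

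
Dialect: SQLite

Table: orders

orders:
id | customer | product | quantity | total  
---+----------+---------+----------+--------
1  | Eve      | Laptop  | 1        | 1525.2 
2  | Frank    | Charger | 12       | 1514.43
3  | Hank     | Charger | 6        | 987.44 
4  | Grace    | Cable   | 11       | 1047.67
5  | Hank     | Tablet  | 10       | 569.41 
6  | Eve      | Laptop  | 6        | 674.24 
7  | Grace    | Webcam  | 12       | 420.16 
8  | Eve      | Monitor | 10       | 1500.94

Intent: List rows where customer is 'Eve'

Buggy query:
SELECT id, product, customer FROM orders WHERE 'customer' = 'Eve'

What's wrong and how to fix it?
Bug: 'customer' in single quotes is a string literal, not the column; the comparison is literal-vs-literal and never true

Fix: Reference the column as customer without single quotes

Corrected query:
SELECT id, product, customer FROM orders WHERE customer = 'Eve'

Result:
id | product | customer
---+---------+---------
1  | Laptop  | Eve     
6  | Laptop  | Eve     
8  | Monitor | Eve     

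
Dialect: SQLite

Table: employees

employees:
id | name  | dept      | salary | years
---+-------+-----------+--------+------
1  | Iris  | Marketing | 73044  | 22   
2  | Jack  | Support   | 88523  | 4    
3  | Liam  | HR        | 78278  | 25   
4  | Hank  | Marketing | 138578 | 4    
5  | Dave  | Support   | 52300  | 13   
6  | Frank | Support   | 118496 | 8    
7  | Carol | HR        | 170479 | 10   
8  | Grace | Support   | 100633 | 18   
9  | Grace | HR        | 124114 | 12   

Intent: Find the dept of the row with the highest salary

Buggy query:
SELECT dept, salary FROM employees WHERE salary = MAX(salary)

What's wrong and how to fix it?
Bug: MAX(salary) is an aggregate and cannot be used directly in WHERE

Fix: Wrap MAX in a scalar subquery so WHERE compares against a single value

Corrected query:
SELECT dept, salary FROM employees WHERE salary = (SELECT MAX(salary) FROM employees)

Result:
dept | salary
-----+-------
HR   | 170479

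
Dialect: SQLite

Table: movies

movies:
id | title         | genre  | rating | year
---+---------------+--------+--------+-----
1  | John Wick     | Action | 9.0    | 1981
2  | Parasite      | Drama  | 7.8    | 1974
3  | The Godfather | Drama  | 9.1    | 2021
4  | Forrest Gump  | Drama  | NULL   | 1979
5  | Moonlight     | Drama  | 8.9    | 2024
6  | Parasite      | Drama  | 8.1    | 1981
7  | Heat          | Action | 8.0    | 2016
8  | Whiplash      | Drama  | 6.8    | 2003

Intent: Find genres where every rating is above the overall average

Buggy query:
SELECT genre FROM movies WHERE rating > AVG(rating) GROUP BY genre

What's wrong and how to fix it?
Bug: WHERE evaluates per row before aggregation, so AVG() is unavailable

Fix: Compute the overall average in a scalar subquery and compare each group's MIN against it in HAVING

Corrected query:
SELECT genre FROM movies GROUP BY genre HAVING MIN(rating) > (SELECT AVG(rating) FROM movies)

Result:
(no rows)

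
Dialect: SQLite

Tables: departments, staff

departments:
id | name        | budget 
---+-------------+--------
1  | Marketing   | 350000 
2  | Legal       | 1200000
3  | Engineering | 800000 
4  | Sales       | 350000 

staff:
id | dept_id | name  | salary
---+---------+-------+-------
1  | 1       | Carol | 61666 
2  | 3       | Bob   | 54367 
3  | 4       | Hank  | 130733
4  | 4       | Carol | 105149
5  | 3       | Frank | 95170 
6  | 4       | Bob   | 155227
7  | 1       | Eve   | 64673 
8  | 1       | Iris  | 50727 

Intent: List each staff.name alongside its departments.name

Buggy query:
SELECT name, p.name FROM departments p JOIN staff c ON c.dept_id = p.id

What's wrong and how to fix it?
Bug: 'name' exists in both joined tables, so the database can't tell which one is meant

Fix: Qualify the column with its table alias (c.name)

Corrected query:
SELECT c.name, p.name FROM departments p JOIN staff c ON c.dept_id = p.id

Result:
name  | name       
------+------------
Carol | Marketing  
Bob   | Engineering
Hank  | Sales      
Carol | Sales      
Frank | Engineering
Bob   | Sales      
Eve   | Marketing  
Iris  | Marketing  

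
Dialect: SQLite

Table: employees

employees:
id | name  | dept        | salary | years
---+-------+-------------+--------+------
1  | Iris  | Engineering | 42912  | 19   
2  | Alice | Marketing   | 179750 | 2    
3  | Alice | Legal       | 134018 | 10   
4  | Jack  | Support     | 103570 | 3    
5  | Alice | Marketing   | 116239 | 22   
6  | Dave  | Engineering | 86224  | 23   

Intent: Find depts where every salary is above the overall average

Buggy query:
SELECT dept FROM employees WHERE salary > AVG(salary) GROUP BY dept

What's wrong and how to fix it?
Bug: WHERE evaluates per row before aggregation, so AVG() is unavailable

Fix: Use a subquery for AVG and a HAVING MIN(...) filter so the condition holds for every row in the group

Corrected query:
SELECT dept FROM employees GROUP BY dept HAVING MIN(salary) > (SELECT AVG(salary) FROM employees)

Result:
dept     
---------
Legal    
Marketing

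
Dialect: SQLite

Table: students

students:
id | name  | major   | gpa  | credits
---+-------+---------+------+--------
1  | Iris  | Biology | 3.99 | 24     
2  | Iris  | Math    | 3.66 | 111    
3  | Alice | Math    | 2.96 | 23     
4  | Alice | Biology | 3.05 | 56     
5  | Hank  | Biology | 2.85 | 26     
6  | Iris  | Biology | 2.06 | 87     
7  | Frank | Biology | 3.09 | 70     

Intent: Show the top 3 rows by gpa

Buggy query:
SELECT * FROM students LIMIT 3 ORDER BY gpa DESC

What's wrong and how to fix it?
Bug: LIMIT must come after ORDER BY

Fix: Sort with ORDER BY, then apply LIMIT

Corrected query:
SELECT * FROM students ORDER BY gpa DESC LIMIT 3

Result:
id | name  | major   | gpa  | credits
---+-------+---------+------+--------
1  | Iris  | Biology | 3.99 | 24     
2  | Iris  | Math    | 3.66 | 111    
7  | Frank | Biology | 3.09 | 70     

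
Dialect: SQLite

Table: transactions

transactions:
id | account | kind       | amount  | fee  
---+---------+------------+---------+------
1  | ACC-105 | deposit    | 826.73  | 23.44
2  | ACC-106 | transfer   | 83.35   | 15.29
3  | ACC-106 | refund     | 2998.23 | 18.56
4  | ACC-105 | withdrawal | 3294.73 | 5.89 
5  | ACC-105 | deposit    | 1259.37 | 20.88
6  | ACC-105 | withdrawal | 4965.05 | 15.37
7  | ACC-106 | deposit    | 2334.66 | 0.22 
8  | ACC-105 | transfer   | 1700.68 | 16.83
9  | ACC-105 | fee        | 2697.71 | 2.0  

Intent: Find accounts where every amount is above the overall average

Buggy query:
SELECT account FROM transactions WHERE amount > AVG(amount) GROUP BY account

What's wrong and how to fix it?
Bug: AVG() is an aggregate; it can't sit directly in WHERE

Fix: Use a subquery for AVG and a HAVING MIN(...) filter so the condition holds for every row in the group

Corrected query:
SELECT account FROM transactions GROUP BY account HAVING MIN(amount) > (SELECT AVG(amount) FROM transactions)

Result:
(no rows)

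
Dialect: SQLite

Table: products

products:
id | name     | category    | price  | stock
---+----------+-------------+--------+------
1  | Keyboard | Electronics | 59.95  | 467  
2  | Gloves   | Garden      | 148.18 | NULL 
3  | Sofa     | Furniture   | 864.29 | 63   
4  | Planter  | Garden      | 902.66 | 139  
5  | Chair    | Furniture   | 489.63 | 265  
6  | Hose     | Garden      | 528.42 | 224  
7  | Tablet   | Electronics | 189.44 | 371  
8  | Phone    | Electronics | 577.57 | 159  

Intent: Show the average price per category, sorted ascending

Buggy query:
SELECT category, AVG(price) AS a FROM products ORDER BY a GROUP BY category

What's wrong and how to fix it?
Bug: ORDER BY appears before GROUP BY; SQL clause order requires GROUP BY first

Fix: Reorder: SELECT … FROM … GROUP BY … ORDER BY …

Corrected query:
SELECT category, AVG(price) AS a FROM products GROUP BY category ORDER BY a

Result:
category    | a         
------------+-----------
Electronics | 275.653333
Garden      | 526.42    
Furniture   | 676.96    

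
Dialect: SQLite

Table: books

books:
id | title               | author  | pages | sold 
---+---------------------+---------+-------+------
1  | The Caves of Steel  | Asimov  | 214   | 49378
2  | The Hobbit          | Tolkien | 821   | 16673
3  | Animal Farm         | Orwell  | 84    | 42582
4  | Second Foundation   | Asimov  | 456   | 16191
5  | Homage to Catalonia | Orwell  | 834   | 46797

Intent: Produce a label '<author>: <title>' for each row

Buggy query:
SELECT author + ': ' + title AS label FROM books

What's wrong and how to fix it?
Bug: SQLite uses || for string concatenation; + coerces text to numbers (yielding 0)

Fix: Replace + with || to concatenate text

Corrected query:
SELECT author || ': ' || title AS label FROM books

Result:
label                      
---------------------------
Asimov: The Caves of Steel 
Tolkien: The Hobbit        
Orwell: Animal Farm        
Asimov: Second Foundation  
Orwell: Homage to Catalonia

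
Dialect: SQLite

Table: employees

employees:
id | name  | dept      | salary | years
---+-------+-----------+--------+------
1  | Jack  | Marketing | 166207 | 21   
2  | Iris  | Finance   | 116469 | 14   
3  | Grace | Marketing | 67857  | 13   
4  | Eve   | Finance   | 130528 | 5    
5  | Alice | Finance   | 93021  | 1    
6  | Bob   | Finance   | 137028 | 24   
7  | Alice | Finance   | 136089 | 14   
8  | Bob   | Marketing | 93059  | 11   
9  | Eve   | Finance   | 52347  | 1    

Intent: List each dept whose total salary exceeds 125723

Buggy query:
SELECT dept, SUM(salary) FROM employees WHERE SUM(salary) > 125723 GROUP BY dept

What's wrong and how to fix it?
Bug: WHERE runs before GROUP BY, so aggregates aren't available there

Fix: Use HAVING (which filters groups after aggregation) instead of WHERE

Corrected query:
SELECT dept, SUM(salary) FROM employees GROUP BY dept HAVING SUM(salary) > 125723

Result:
dept      | SUM(salary)
----------+------------
Finance   | 665482     
Marketing | 327123     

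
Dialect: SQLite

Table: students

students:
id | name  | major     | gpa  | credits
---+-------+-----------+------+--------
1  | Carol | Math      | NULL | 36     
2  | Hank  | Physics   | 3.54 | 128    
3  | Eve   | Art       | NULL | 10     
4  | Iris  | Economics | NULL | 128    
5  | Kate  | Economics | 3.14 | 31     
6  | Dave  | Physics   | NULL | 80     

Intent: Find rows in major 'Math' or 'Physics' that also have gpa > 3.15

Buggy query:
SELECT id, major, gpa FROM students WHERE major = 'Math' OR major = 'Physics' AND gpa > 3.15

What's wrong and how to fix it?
Bug: Without parentheses, AND is evaluated before OR, so the gpa filter only applies to the 'Physics' branch

Fix: Add parentheses around the OR so the AND applies to both alternatives

Corrected query:
SELECT id, major, gpa FROM students WHERE (major = 'Math' OR major = 'Physics') AND gpa > 3.15

Result:
id | major   | gpa 
---+---------+-----
2  | Physics | 3.54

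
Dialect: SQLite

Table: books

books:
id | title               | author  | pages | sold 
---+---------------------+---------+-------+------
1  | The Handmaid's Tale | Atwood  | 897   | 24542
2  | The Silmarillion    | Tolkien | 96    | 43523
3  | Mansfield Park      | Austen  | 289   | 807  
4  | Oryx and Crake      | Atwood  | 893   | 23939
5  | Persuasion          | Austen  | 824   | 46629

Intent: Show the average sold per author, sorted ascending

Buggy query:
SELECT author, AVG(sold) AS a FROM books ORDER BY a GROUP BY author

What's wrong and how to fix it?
Bug: ORDER BY appears before GROUP BY; SQL clause order requires GROUP BY first

Fix: Move ORDER BY to the end, after GROUP BY

Corrected query:
SELECT author, AVG(sold) AS a FROM books GROUP BY author ORDER BY a

Result:
author  | a      
--------+--------
Austen  | 23718  
Atwood  | 24240.5
Tolkien | 43523  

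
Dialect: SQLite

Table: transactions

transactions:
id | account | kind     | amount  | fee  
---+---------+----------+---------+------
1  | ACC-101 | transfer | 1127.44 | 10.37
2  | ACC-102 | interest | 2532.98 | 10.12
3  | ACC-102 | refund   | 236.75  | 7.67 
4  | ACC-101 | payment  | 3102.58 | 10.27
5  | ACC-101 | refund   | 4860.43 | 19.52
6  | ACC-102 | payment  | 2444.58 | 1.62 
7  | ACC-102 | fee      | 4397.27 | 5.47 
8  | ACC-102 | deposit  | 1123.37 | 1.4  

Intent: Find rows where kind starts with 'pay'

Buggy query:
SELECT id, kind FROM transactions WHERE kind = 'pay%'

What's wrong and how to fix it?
Bug: Wildcards only work with LIKE; '=' treats '%' as a literal character

Fix: Replace '=' with LIKE so 'pay%' is treated as a pattern

Corrected query:
SELECT id, kind FROM transactions WHERE kind LIKE 'pay%'

Result:
id | kind   
---+--------
4  | payment
6  | payment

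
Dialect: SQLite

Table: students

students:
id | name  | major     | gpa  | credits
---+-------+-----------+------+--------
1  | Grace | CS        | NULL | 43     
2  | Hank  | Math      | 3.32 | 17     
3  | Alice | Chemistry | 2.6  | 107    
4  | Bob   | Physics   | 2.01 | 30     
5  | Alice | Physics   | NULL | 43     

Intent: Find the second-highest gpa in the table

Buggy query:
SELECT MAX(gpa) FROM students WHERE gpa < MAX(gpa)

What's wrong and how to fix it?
Bug: MAX(gpa) on the right of the comparison is an aggregate-in-WHERE error

Fix: Compute the overall MAX in a subquery, then take MAX of rows below it

Corrected query:
SELECT MAX(gpa) FROM students WHERE gpa < (SELECT MAX(gpa) FROM students)

Result:
MAX(gpa)
--------
2.6     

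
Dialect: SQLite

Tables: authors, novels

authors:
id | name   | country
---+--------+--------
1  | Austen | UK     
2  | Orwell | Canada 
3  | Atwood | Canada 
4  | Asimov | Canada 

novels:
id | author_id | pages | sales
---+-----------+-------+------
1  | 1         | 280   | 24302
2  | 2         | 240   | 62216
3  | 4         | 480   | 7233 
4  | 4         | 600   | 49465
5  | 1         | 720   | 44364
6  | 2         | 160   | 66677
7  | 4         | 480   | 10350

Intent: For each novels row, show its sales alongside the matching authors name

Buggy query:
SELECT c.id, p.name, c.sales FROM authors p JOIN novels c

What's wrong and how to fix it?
Bug: Missing join condition: each novels row is matched to all authors rows instead of just its own

Fix: Add ON c.author_id = p.id to the JOIN

Corrected query:
SELECT c.id, p.name, c.sales FROM authors p JOIN novels c ON c.author_id = p.id

Result:
id | name   | sales
---+--------+------
1  | Austen | 24302
2  | Orwell | 62216
3  | Asimov | 7233 
4  | Asimov | 49465
5  | Austen | 44364
6  | Orwell | 66677
7  | Asimov | 10350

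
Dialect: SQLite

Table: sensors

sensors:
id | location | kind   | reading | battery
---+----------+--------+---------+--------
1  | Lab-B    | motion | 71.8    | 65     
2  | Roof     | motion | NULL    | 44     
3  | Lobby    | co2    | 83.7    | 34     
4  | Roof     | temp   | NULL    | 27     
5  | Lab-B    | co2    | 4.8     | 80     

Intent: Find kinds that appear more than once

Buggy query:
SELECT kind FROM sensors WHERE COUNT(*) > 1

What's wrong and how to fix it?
Bug: COUNT(*) is an aggregate and cannot be used in WHERE

Fix: GROUP BY kind, then filter groups with HAVING COUNT(*) > 1

Corrected query:
SELECT kind FROM sensors GROUP BY kind HAVING COUNT(*) > 1

Result:
kind  
------
co2   
motion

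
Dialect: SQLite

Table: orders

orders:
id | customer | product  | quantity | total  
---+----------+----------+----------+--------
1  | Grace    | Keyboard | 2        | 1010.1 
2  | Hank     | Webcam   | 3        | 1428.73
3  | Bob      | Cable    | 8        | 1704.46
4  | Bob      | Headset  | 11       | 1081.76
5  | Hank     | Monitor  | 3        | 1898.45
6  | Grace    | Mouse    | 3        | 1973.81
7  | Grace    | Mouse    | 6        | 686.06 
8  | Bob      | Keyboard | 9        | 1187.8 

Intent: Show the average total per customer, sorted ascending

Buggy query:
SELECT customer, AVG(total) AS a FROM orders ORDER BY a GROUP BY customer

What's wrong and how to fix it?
Bug: GROUP BY must precede ORDER BY

Fix: Move ORDER BY to the end, after GROUP BY

Corrected query:
SELECT customer, AVG(total) AS a FROM orders GROUP BY customer ORDER BY a

Result:
customer | a          
---------+------------
Grace    | 1223.323333
Bob      | 1324.673333
Hank     | 1663.59    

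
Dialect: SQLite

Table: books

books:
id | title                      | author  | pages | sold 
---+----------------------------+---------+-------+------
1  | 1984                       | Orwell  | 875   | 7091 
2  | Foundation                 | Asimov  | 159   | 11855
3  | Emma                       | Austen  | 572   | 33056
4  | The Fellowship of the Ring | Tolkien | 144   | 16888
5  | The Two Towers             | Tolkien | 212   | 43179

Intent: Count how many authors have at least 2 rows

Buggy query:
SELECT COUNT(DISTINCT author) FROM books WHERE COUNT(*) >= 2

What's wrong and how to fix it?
Bug: WHERE filters individual rows, not groups, so a group-level COUNT is invalid there

Fix: Use a subquery that GROUPs and filters with HAVING, then count its rows

Corrected query:
SELECT COUNT(*) FROM (SELECT author FROM books GROUP BY author HAVING COUNT(*) >= 2)

Result:
COUNT(*)
--------
1       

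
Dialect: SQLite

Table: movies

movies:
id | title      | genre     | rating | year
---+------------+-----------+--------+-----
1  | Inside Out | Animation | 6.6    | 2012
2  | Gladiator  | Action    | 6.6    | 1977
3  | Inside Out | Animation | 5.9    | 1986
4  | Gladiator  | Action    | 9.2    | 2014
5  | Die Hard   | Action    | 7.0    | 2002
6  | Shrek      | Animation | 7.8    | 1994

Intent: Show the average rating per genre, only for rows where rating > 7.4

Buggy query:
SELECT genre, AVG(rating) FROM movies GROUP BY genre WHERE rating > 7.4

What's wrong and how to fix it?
Bug: Row-level WHERE must come before GROUP BY in the clause order

Fix: Move the WHERE clause before GROUP BY

Corrected query:
SELECT genre, AVG(rating) FROM movies WHERE rating > 7.4 GROUP BY genre

Result:
genre     | AVG(rating)
----------+------------
Action    | 9.2        
Animation | 7.8        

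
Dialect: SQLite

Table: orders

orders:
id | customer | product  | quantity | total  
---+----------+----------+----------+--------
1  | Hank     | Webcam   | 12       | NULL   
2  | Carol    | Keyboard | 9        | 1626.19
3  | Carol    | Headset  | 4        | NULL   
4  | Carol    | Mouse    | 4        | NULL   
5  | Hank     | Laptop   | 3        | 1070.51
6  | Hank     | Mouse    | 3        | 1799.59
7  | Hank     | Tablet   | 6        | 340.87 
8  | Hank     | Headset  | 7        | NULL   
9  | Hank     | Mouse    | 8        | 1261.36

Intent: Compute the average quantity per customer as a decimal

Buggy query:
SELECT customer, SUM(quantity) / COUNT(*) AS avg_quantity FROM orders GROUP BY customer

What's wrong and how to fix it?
Bug: SUM(quantity) and COUNT(*) are both integers; the division truncates the fractional part

Fix: Cast one side to REAL so the division keeps the fractional part

Corrected query:
SELECT customer, SUM(quantity) * 1.0 / COUNT(*) AS avg_quantity FROM orders GROUP BY customer

Result:
customer | avg_quantity
---------+-------------
Carol    | 5.666667    
Hank     | 6.5         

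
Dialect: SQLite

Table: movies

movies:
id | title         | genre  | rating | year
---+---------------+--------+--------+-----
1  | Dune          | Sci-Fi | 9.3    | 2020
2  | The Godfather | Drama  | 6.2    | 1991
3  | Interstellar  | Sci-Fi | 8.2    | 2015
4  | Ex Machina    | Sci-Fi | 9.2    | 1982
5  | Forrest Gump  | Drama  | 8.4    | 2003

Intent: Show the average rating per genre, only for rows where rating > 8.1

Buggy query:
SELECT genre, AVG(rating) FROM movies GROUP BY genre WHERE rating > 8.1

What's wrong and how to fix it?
Bug: Row-level WHERE must come before GROUP BY in the clause order

Fix: Move the WHERE clause before GROUP BY

Corrected query:
SELECT genre, AVG(rating) FROM movies WHERE rating > 8.1 GROUP BY genre

Result:
genre  | AVG(rating)
-------+------------
Drama  | 8.4        
Sci-Fi | 8.9        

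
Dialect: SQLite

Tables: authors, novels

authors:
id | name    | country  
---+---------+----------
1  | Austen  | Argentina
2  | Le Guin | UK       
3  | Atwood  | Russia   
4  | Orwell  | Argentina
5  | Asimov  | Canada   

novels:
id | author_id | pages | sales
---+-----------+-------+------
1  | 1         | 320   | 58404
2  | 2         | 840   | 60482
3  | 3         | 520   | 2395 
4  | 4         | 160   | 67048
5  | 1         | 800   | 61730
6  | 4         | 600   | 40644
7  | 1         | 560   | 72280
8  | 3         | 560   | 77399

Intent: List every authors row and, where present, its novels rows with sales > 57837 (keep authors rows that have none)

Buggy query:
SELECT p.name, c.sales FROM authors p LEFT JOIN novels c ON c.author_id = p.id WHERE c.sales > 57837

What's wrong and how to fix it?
Bug: A WHERE condition on the right-hand table after LEFT JOIN drops unmatched parents

Fix: Move the right-table condition into the ON clause so unmatched parents are kept

Corrected query:
SELECT p.name, c.sales FROM authors p LEFT JOIN novels c ON c.author_id = p.id AND c.sales > 57837

Result:
name    | sales
--------+------
Austen  | 58404
Austen  | 61730
Austen  | 72280
Le Guin | 60482
Atwood  | 77399
Orwell  | 67048
Asimov  | NULL 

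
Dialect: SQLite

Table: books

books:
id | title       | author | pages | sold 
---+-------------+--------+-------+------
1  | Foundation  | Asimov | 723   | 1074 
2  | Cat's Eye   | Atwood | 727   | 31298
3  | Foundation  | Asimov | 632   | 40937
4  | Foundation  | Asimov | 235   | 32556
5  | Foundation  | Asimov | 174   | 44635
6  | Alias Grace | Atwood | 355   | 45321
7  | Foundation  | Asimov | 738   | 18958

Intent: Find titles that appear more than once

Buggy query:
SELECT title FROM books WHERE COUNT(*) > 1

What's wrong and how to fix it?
Bug: WHERE can't reference COUNT(*); aggregates are computed after WHERE

Fix: Group first, then use HAVING for the count condition

Corrected query:
SELECT title FROM books GROUP BY title HAVING COUNT(*) > 1

Result:
title     
----------
Foundation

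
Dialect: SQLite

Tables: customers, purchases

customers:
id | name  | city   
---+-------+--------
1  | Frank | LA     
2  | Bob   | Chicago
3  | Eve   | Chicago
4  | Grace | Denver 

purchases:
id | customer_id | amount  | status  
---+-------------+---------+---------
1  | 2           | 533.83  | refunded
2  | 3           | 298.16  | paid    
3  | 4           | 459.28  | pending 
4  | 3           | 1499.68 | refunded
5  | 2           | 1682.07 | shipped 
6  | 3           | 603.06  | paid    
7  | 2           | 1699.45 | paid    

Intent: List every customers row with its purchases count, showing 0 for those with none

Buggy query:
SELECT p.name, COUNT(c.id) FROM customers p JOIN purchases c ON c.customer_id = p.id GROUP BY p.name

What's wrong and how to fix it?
Bug: An inner join excludes parents with zero children

Fix: Use LEFT JOIN so parents without children still appear (COUNT(c.id) gives 0)

Corrected query:
SELECT p.name, COUNT(c.id) FROM customers p LEFT JOIN purchases c ON c.customer_id = p.id GROUP BY p.name

Result:
name  | COUNT(c.id)
------+------------
Bob   | 3          
Eve   | 3          
Frank | 0          
Grace | 1          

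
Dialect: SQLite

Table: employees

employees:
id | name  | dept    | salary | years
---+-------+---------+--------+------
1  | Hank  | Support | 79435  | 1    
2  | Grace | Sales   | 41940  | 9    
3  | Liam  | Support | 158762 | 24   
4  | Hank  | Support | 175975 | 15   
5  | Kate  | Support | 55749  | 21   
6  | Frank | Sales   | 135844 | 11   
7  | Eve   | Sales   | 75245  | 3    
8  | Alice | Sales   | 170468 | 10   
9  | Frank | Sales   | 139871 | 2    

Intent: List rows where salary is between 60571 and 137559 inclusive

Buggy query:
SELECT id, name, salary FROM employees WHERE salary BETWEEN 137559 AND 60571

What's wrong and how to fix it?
Bug: BETWEEN expects the lower bound first; with 137559 AND 60571 the range is empty

Fix: Write BETWEEN 60571 AND 137559

Corrected query:
SELECT id, name, salary FROM employees WHERE salary BETWEEN 60571 AND 137559

Result:
id | name  | salary
---+-------+-------
1  | Hank  | 79435 
6  | Frank | 135844
7  | Eve   | 75245 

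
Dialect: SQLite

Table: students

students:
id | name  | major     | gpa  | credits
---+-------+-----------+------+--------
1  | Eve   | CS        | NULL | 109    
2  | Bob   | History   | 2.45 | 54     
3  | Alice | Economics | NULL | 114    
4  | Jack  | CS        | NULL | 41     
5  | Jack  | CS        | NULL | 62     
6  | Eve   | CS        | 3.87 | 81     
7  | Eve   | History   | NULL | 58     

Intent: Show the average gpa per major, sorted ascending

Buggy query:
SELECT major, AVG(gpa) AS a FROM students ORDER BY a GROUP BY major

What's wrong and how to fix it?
Bug: GROUP BY must precede ORDER BY

Fix: Reorder: SELECT … FROM … GROUP BY … ORDER BY …

Corrected query:
SELECT major, AVG(gpa) AS a FROM students GROUP BY major ORDER BY a

Result:
major     | a   
----------+-----
Economics | NULL
History   | 2.45
CS        | 3.87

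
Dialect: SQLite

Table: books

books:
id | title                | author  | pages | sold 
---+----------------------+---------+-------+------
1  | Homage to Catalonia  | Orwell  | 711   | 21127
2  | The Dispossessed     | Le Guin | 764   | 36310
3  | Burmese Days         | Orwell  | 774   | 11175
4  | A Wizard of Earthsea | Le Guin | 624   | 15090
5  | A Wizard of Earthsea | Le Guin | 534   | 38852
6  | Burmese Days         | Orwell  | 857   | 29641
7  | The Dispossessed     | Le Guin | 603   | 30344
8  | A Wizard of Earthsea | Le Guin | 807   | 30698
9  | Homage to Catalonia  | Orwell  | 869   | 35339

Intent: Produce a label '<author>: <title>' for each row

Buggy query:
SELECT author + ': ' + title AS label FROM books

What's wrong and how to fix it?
Bug: '+' is numeric addition; on text columns SQLite converts them to 0 instead of concatenating

Fix: Replace + with || to concatenate text

Corrected query:
SELECT author || ': ' || title AS label FROM books

Result:
label                        
-----------------------------
Orwell: Homage to Catalonia  
Le Guin: The Dispossessed    
Orwell: Burmese Days         
Le Guin: A Wizard of Earthsea
Le Guin: A Wizard of Earthsea
Orwell: Burmese Days         
Le Guin: The Dispossessed    
Le Guin: A Wizard of Earthsea
Orwell: Homage to Catalonia  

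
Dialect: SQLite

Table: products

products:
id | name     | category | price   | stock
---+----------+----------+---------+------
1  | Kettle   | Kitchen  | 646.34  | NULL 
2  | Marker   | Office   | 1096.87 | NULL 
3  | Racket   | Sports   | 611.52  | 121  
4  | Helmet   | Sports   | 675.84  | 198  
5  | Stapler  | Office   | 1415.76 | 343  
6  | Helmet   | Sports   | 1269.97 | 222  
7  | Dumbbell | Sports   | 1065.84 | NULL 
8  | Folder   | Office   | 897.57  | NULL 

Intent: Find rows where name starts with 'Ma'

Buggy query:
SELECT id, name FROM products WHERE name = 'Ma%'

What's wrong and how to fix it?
Bug: Wildcards only work with LIKE; '=' treats '%' as a literal character

Fix: Use LIKE for wildcard pattern matching

Corrected query:
SELECT id, name FROM products WHERE name LIKE 'Ma%'

Result:
id | name  
---+-------
2  | Marker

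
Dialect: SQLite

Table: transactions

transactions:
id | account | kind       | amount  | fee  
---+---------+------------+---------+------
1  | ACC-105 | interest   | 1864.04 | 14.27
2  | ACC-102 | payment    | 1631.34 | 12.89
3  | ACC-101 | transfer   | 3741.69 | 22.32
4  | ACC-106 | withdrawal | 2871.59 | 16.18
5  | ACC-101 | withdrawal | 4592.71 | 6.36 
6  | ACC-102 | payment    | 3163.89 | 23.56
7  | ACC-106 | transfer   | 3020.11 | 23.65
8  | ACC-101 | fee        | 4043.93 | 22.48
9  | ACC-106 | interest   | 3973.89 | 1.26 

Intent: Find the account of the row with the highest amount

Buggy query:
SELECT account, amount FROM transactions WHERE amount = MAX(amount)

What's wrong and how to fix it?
Bug: MAX(amount) is an aggregate and cannot be used directly in WHERE

Fix: Wrap MAX in a scalar subquery so WHERE compares against a single value

Corrected query:
SELECT account, amount FROM transactions WHERE amount = (SELECT MAX(amount) FROM transactions)

Result:
account | amount 
--------+--------
ACC-101 | 4592.71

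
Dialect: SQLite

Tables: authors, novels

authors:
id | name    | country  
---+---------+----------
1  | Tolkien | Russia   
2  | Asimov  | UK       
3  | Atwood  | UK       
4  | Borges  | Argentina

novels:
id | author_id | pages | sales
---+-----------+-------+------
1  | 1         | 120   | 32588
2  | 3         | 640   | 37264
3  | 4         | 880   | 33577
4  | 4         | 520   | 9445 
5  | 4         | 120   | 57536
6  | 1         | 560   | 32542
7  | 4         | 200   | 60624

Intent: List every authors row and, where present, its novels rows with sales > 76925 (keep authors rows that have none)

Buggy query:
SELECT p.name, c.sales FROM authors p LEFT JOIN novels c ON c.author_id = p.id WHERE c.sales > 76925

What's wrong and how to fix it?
Bug: Filtering c.sales in WHERE discards the NULL rows produced by LEFT JOIN, turning it into an inner join

Fix: Move the right-table condition into the ON clause so unmatched parents are kept

Corrected query:
SELECT p.name, c.sales FROM authors p LEFT JOIN novels c ON c.author_id = p.id AND c.sales > 76925

Result:
name    | sales
--------+------
Tolkien | NULL 
Asimov  | NULL 
Atwood  | NULL 
Borges  | NULL 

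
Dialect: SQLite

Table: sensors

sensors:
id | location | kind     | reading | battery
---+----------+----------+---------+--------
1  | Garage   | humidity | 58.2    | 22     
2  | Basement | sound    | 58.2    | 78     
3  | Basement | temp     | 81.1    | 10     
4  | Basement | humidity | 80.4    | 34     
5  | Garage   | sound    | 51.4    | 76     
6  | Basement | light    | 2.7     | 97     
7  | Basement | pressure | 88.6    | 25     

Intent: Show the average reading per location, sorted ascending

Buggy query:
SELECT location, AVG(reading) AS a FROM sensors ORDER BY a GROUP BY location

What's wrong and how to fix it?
Bug: ORDER BY appears before GROUP BY; SQL clause order requires GROUP BY first

Fix: Move ORDER BY to the end, after GROUP BY

Corrected query:
SELECT location, AVG(reading) AS a FROM sensors GROUP BY location ORDER BY a

Result:
location | a   
---------+-----
Garage   | 54.8
Basement | 62.2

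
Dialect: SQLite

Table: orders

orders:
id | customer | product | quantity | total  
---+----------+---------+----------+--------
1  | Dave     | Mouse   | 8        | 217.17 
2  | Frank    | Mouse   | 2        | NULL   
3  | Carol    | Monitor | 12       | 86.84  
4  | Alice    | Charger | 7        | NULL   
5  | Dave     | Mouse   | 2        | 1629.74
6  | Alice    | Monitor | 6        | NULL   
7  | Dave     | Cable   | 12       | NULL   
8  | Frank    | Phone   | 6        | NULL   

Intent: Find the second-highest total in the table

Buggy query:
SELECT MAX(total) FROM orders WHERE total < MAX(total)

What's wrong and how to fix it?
Bug: The inner MAX is an aggregate inside WHERE, which is not allowed

Fix: Compute the overall MAX in a subquery, then take MAX of rows below it

Corrected query:
SELECT MAX(total) FROM orders WHERE total < (SELECT MAX(total) FROM orders)

Result:
MAX(total)
----------
217.17    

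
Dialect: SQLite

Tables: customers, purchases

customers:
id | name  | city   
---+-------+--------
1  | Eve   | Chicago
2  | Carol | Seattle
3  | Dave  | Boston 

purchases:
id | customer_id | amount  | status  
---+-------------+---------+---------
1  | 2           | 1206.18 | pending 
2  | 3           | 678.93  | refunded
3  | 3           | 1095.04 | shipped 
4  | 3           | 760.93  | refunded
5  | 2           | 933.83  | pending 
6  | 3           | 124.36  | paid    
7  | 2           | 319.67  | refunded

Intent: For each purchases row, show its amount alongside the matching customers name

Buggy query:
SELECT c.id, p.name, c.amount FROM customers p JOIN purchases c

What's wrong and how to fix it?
Bug: JOIN with no ON clause produces a cartesian product; every purchases row pairs with every customers row

Fix: Add ON c.customer_id = p.id to the JOIN

Corrected query:
SELECT c.id, p.name, c.amount FROM customers p JOIN purchases c ON c.customer_id = p.id

Result:
id | name  | amount 
---+-------+--------
1  | Carol | 1206.18
2  | Dave  | 678.93 
3  | Dave  | 1095.04
4  | Dave  | 760.93 
5  | Carol | 933.83 
6  | Dave  | 124.36 
7  | Carol | 319.67 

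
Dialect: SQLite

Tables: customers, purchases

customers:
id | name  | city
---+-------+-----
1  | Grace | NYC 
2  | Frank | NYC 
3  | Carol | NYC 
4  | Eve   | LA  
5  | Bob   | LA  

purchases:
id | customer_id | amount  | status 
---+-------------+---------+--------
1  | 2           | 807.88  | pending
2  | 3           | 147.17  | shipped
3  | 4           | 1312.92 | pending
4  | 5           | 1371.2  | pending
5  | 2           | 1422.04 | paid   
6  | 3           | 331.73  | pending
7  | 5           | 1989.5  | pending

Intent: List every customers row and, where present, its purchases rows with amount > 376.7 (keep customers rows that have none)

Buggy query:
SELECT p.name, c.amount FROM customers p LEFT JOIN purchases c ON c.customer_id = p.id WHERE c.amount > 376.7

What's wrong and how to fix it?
Bug: A WHERE condition on the right-hand table after LEFT JOIN drops unmatched parents

Fix: Put 'c.amount > 376.7' in the JOIN's ON clause instead of WHERE

Corrected query:
SELECT p.name, c.amount FROM customers p LEFT JOIN purchases c ON c.customer_id = p.id AND c.amount > 376.7

Result:
name  | amount 
------+--------
Grace | NULL   
Frank | 807.88 
Frank | 1422.04
Carol | NULL   
Eve   | 1312.92
Bob   | 1371.2 
Bob   | 1989.5 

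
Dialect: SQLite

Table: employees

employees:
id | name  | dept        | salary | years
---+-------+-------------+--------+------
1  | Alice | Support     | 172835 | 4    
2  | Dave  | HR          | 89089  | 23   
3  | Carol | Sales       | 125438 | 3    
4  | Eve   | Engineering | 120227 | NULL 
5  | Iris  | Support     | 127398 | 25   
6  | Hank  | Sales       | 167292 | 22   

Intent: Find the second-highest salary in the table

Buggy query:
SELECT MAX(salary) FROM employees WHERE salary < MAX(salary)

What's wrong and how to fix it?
Bug: MAX(salary) on the right of the comparison is an aggregate-in-WHERE error

Fix: Compute the overall MAX in a subquery, then take MAX of rows below it

Corrected query:
SELECT MAX(salary) FROM employees WHERE salary < (SELECT MAX(salary) FROM employees)

Result:
MAX(salary)
-----------
167292     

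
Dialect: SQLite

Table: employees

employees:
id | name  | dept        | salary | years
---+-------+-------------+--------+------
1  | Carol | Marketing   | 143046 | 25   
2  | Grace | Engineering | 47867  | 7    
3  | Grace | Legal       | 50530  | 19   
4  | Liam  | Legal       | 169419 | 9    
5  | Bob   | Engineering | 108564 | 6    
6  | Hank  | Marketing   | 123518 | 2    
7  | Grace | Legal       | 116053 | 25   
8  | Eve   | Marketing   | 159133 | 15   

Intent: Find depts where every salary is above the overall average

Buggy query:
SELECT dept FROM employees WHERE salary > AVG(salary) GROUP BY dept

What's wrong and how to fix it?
Bug: WHERE evaluates per row before aggregation, so AVG() is unavailable

Fix: Compute the overall average in a scalar subquery and compare each group's MIN against it in HAVING

Corrected query:
SELECT dept FROM employees GROUP BY dept HAVING MIN(salary) > (SELECT AVG(salary) FROM employees)

Result:
dept     
---------
Marketing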